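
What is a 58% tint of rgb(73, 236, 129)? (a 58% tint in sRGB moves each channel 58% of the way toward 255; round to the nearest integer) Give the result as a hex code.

A 58% tint moves each channel 58% toward 255:
  R: 73 + 0.58×(255−73) = 73 + 105.56 = 178.56 → 179
  G: 236 + 11.02 = 247.02 → 247
  B: 129 + 0.58×(255−129) = 129 + 73.08 = 202.08 → 202
rgb(179, 247, 202) = #b3f7ca.

#b3f7ca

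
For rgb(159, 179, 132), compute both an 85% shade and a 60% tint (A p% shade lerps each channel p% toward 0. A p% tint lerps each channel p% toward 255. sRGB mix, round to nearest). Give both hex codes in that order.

#181b14, #d9e1ce

85% shade:
  R: 159 + 0.85×(0−159) = 159 − 135.15 = 23.85 → 24
  G: 179 − 152.15 = 26.85 → 27
  B: 132 + 0.85×(0−132) = 132 − 112.2 = 19.8 → 20
  → #181b14
60% tint:
  R: 159 + 0.6×(255−159) = 159 + 57.6 = 216.6 → 217
  G: 179 + 0.6×(255−179) = 179 + 45.6 = 224.6 → 225
  B: 132 + 0.6×(255−132) = 132 + 73.8 = 205.8 → 206
  → #d9e1ce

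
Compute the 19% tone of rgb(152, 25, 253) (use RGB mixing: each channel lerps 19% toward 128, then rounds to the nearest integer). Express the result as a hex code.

#932DE5

A 19% tone moves each channel 19% toward 128:
  R: 152 − 4.56 = 147.44 → 147
  G: 25 + 0.19×(128−25) = 25 + 19.57 = 44.57 → 45
  B: 253 + 0.19×(128−253) = 253 − 23.75 = 229.25 → 229
rgb(147, 45, 229) = #932DE5.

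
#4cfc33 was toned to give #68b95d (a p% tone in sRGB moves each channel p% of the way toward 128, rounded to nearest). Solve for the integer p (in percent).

54%

#4cfc33 is rgb(76, 252, 51); #68b95d is rgb(104, 185, 93).
On the G channel (widest range): 185 ≈ 252 + (p/100)(128 − 252), so p ≈ 100×(185 − 252)/(128 − 252) = -6700/-124 = 54.03.
p = 54 reproduces all three channels after rounding.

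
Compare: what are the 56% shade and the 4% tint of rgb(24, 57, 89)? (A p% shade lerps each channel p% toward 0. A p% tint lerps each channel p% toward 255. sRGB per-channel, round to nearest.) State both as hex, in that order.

56% shade:
  R: 24 − 13.44 = 10.56 → 11
  G: 57 − 31.92 = 25.08 → 25
  B: 89 − 49.84 = 39.16 → 39
  → #0b1927
4% tint:
  R: 24 + 0.04×(255−24) = 24 + 9.24 = 33.24 → 33
  G: 57 + 0.04×(255−57) = 57 + 7.92 = 64.92 → 65
  B: 89 + 0.04×(255−89) = 89 + 6.64 = 95.64 → 96
  → #214160

#0b1927, #214160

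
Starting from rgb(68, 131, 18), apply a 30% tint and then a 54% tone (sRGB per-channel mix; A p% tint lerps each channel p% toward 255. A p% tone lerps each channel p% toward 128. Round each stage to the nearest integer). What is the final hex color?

#7E926E

A 30% tint moves each channel 30% toward 255:
  R: 68 + 56.1 = 124.1 → 124
  G: 131 + 37.2 = 168.2 → 168
  B: 18 + 71.1 = 89.1 → 89
After the tint: rgb(124, 168, 89) = #7CA859.
Per channel, c → c + 0.54(128 − c):
  R: 124 + 0.54×(128−124) = 124 + 2.16 = 126.16 → 126
  G: 168 + 0.54×(128−168) = 168 − 21.6 = 146.4 → 146
  B: 89 + 0.54×(128−89) = 89 + 21.06 = 110.06 → 110
rgb(126, 146, 110) = #7E926E.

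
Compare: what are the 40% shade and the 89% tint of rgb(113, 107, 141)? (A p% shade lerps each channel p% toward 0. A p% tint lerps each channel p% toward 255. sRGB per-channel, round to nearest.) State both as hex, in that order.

40% shade:
  R: 113 + 0.4×(0−113) = 113 − 45.2 = 67.8 → 68
  G: 107 + 0.4×(0−107) = 107 − 42.8 = 64.2 → 64
  B: 141 − 56.4 = 84.6 → 85
  → #444055
89% tint:
  R: 113 + 126.38 = 239.38 → 239
  G: 107 + 0.89×(255−107) = 107 + 131.72 = 238.72 → 239
  B: 141 + 0.89×(255−141) = 141 + 101.46 = 242.46 → 242
  → #EFEFF2

#444055, #EFEFF2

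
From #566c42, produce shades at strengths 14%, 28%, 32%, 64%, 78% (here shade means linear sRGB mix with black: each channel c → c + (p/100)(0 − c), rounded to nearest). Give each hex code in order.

#566c42 is rgb(86, 108, 66).
14%: (86 − 12.04 = 73.96→74, 108 − 15.12 = 92.88→93, 66 − 9.24 = 56.76→57) → #4a5d39
28%: (86 − 24.08 = 61.92→62, 108 − 30.24 = 77.76→78, 66 − 18.48 = 47.52→48) → #3e4e30
32%: (86 − 27.52 = 58.48→58, 108 − 34.56 = 73.44→73, 66 − 21.12 = 44.88→45) → #3a492d
64%: (86 − 55.04 = 30.96→31, 108 − 69.12 = 38.88→39, 66 − 42.24 = 23.76→24) → #1f2718
78%: (86 − 67.08 = 18.92→19, 108 − 84.24 = 23.76→24, 66 − 51.48 = 14.52→15) → #13180f

#4a5d39, #3e4e30, #3a492d, #1f2718, #13180f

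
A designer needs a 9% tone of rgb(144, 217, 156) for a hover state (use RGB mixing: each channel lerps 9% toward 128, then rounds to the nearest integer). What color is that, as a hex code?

#8FD199

Per channel, c → c + 0.09(128 − c):
  R: 144 + 0.09×(128−144) = 144 − 1.44 = 142.56 → 143
  G: 217 − 8.01 = 208.99 → 209
  B: 156 − 2.52 = 153.48 → 153
rgb(143, 209, 153) = #8FD199.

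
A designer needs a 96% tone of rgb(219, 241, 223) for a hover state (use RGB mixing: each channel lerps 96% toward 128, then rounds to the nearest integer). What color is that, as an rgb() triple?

Per channel, c → c + 0.96(128 − c):
  R: 219 − 87.36 = 131.64 → 132
  G: 241 + 0.96×(128−241) = 241 − 108.48 = 132.52 → 133
  B: 223 + 0.96×(128−223) = 223 − 91.2 = 131.8 → 132

rgb(132, 133, 132)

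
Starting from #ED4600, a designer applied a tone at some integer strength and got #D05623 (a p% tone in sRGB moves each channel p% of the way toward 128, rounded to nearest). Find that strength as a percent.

#ED4600 is rgb(237, 70, 0); #D05623 is rgb(208, 86, 35).
On the B channel (widest range): 35 ≈ 0 + (p/100)(128 − 0), so p ≈ 100×(35 − 0)/(128 − 0) = 3500/128 = 27.34.
p = 27 reproduces all three channels after rounding.

27%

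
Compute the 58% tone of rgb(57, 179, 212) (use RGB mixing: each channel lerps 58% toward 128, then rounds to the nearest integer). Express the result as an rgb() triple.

A 58% tone moves each channel 58% toward 128:
  R: 57 + 41.18 = 98.18 → 98
  G: 179 + 0.58×(128−179) = 179 − 29.58 = 149.42 → 149
  B: 212 − 48.72 = 163.28 → 163

rgb(98, 149, 163)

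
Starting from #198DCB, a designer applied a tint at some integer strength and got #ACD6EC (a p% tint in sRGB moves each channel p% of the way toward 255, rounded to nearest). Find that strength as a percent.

#198DCB is rgb(25, 141, 203); #ACD6EC is rgb(172, 214, 236).
On the R channel (widest range): 172 ≈ 25 + (p/100)(255 − 25), so p ≈ 100×(172 − 25)/(255 − 25) = 14700/230 = 63.91.
p = 64 reproduces all three channels after rounding.

64%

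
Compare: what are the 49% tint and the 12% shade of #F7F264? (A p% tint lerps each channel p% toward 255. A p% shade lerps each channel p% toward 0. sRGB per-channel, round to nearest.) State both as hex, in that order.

#FBF8B0, #D9D558

#F7F264 is rgb(247, 242, 100).
49% tint:
  R: 247 + 0.49×(255−247) = 247 + 3.92 = 250.92 → 251
  G: 242 + 0.49×(255−242) = 242 + 6.37 = 248.37 → 248
  B: 100 + 0.49×(255−100) = 100 + 75.95 = 175.95 → 176
  → #FBF8B0
12% shade:
  R: 247 + 0.12×(0−247) = 247 − 29.64 = 217.36 → 217
  G: 242 + 0.12×(0−242) = 242 − 29.04 = 212.96 → 213
  B: 100 + 0.12×(0−100) = 100 − 12 = 88 → 88
  → #D9D558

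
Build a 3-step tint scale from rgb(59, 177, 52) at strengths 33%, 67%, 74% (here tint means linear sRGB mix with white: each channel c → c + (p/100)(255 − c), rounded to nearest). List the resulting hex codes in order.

33%: (59 + 64.68 = 123.68→124, 177 + 25.74 = 202.74→203, 52 + 66.99 = 118.99→119) → #7ccb77
67%: (59 + 131.32 = 190.32→190, 177 + 52.26 = 229.26→229, 52 + 136.01 = 188.01→188) → #bee5bc
74%: (59 + 145.04 = 204.04→204, 177 + 57.72 = 234.72→235, 52 + 150.22 = 202.22→202) → #ccebca

#7ccb77, #bee5bc, #ccebca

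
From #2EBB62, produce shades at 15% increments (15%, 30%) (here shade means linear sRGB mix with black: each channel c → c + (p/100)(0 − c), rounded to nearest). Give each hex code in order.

#279F53, #208345

#2EBB62 is rgb(46, 187, 98).
15%: (46 − 6.9 = 39.1→39, 187 − 28.05 = 158.95→159, 98 − 14.7 = 83.3→83) → #279F53
30%: (46 − 13.8 = 32.2→32, 187 − 56.1 = 130.9→131, 98 − 29.4 = 68.6→69) → #208345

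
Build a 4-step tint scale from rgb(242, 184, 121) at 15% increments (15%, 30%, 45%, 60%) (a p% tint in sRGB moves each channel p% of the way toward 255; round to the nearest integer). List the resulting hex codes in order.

15%: (242 + 1.95 = 243.95→244, 184 + 10.65 = 194.65→195, 121 + 20.1 = 141.1→141) → #f4c38d
30%: (242 + 3.9 = 245.9→246, 184 + 21.3 = 205.3→205, 121 + 40.2 = 161.2→161) → #f6cda1
45%: (242 + 5.85 = 247.85→248, 184 + 31.95 = 215.95→216, 121 + 60.3 = 181.3→181) → #f8d8b5
60%: (242 + 7.8 = 249.8→250, 184 + 42.6 = 226.6→227, 121 + 80.4 = 201.4→201) → #fae3c9

#f4c38d, #f6cda1, #f8d8b5, #fae3c9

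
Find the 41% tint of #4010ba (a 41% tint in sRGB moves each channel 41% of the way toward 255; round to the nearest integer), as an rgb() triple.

rgb(142, 114, 214)

#4010ba is rgb(64, 16, 186).
Lerp each channel 41% toward 255:
  R: 64 + 0.41×(255−64) = 64 + 78.31 = 142.31 → 142
  G: 16 + 97.99 = 113.99 → 114
  B: 186 + 0.41×(255−186) = 186 + 28.29 = 214.29 → 214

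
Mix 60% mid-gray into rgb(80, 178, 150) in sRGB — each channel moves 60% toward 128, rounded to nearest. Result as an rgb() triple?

Per channel, c → c + 0.6(128 − c):
  R: 80 + 0.6×(128−80) = 80 + 28.8 = 108.8 → 109
  G: 178 − 30 = 148 → 148
  B: 150 − 13.2 = 136.8 → 137

rgb(109, 148, 137)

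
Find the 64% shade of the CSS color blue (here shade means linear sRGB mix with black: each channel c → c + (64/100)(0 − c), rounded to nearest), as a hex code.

#00005c

CSS blue is rgb(0, 0, 255).
A 64% shade moves each channel 64% toward 0:
  R: 0 + 0 = 0 → 0
  G: 0 + 0.64×(0−0) = 0 + 0 = 0 → 0
  B: 255 − 163.2 = 91.8 → 92
rgb(0, 0, 92) = #00005c.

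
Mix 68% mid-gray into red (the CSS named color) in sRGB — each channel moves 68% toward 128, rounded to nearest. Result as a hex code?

#A95757

CSS red is rgb(255, 0, 0).
A 68% tone moves each channel 68% toward 128:
  R: 255 + 0.68×(128−255) = 255 − 86.36 = 168.64 → 169
  G: 0 + 0.68×(128−0) = 0 + 87.04 = 87.04 → 87
  B: 0 + 87.04 = 87.04 → 87
rgb(169, 87, 87) = #A95757.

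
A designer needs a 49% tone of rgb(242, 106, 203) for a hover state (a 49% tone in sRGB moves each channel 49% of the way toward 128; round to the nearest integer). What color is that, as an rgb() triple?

rgb(186, 117, 166)

Per channel, c → c + 0.49(128 − c):
  R: 242 + 0.49×(128−242) = 242 − 55.86 = 186.14 → 186
  G: 106 + 0.49×(128−106) = 106 + 10.78 = 116.78 → 117
  B: 203 + 0.49×(128−203) = 203 − 36.75 = 166.25 → 166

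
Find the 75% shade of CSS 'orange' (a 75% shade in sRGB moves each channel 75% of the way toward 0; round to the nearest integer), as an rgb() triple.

rgb(64, 41, 0)

CSS orange is rgb(255, 165, 0).
A 75% shade moves each channel 75% toward 0:
  R: 255 − 191.25 = 63.75 → 64
  G: 165 − 123.75 = 41.25 → 41
  B: 0 + 0.75×(0−0) = 0 + 0 = 0 → 0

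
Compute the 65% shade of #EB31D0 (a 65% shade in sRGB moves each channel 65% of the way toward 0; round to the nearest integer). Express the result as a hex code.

#521149

#EB31D0 is rgb(235, 49, 208).
Lerp each channel 65% toward 0:
  R: 235 − 152.75 = 82.25 → 82
  G: 49 − 31.85 = 17.15 → 17
  B: 208 + 0.65×(0−208) = 208 − 135.2 = 72.8 → 73
rgb(82, 17, 73) = #521149.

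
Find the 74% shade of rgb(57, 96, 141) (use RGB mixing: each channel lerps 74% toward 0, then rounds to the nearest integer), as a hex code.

#0F1925

Per channel, c → c + 0.74(0 − c):
  R: 57 − 42.18 = 14.82 → 15
  G: 96 − 71.04 = 24.96 → 25
  B: 141 − 104.34 = 36.66 → 37
rgb(15, 25, 37) = #0F1925.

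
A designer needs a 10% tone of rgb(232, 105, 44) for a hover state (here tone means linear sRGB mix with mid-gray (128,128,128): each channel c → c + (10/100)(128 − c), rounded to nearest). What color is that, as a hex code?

#DE6B34

A 10% tone moves each channel 10% toward 128:
  R: 232 + 0.1×(128−232) = 232 − 10.4 = 221.6 → 222
  G: 105 + 0.1×(128−105) = 105 + 2.3 = 107.3 → 107
  B: 44 + 0.1×(128−44) = 44 + 8.4 = 52.4 → 52
rgb(222, 107, 52) = #DE6B34.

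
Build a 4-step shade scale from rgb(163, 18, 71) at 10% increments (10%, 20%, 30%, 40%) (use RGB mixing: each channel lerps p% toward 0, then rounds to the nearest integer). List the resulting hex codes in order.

#931040, #820E39, #720D32, #620B2B

10%: (163 − 16.3 = 146.7→147, 18 − 1.8 = 16.2→16, 71 − 7.1 = 63.9→64) → #931040
20%: (163 − 32.6 = 130.4→130, 18 − 3.6 = 14.4→14, 71 − 14.2 = 56.8→57) → #820E39
30%: (163 − 48.9 = 114.1→114, 18 − 5.4 = 12.6→13, 71 − 21.3 = 49.7→50) → #720D32
40%: (163 − 65.2 = 97.8→98, 18 − 7.2 = 10.8→11, 71 − 28.4 = 42.6→43) → #620B2B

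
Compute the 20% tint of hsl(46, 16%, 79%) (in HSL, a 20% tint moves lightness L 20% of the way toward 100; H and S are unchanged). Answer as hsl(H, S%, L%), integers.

hsl(46, 16%, 83%)

L moves 20% from 79 toward 100: 79 + 4.2 = 83.2 → 83.
H and S are unchanged.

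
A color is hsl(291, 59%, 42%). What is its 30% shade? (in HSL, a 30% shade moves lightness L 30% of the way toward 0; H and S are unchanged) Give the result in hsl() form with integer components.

hsl(291, 59%, 29%)

L moves 30% from 42 toward 0: 42 − 12.6 = 29.4 → 29.
H and S are unchanged.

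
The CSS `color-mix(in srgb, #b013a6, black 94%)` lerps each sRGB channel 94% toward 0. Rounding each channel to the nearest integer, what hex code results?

#0b010a

#b013a6 is rgb(176, 19, 166).
Per channel, c → c + 0.94(0 − c):
  R: 176 + 0.94×(0−176) = 176 − 165.44 = 10.56 → 11
  G: 19 − 17.86 = 1.14 → 1
  B: 166 − 156.04 = 9.96 → 10
rgb(11, 1, 10) = #0b010a.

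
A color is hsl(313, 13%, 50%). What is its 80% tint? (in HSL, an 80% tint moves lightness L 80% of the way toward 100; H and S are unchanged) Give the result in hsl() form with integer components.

hsl(313, 13%, 90%)

L moves 80% from 50 toward 100: 50 + 40 = 90 → 90.
H and S are unchanged.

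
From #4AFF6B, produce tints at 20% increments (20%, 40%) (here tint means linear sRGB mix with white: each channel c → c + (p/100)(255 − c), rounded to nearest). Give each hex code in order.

#6EFF89, #92FFA6

#4AFF6B is rgb(74, 255, 107).
20%: (74 + 36.2 = 110.2→110, 255→255, 107 + 29.6 = 136.6→137) → #6EFF89
40%: (74 + 72.4 = 146.4→146, 255→255, 107 + 59.2 = 166.2→166) → #92FFA6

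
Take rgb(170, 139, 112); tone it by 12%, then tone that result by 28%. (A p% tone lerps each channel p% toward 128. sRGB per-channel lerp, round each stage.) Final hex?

Per channel, c → c + 0.12(128 − c):
  R: 170 + 0.12×(128−170) = 170 − 5.04 = 164.96 → 165
  G: 139 + 0.12×(128−139) = 139 − 1.32 = 137.68 → 138
  B: 112 + 0.12×(128−112) = 112 + 1.92 = 113.92 → 114
After the tone: rgb(165, 138, 114) = #a58a72.
Per channel, c → c + 0.28(128 − c):
  R: 165 + 0.28×(128−165) = 165 − 10.36 = 154.64 → 155
  G: 138 − 2.8 = 135.2 → 135
  B: 114 + 3.92 = 117.92 → 118
rgb(155, 135, 118) = #9b8776.

#9b8776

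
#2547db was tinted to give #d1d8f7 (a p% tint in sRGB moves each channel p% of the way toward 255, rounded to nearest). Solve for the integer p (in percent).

79%

#2547db is rgb(37, 71, 219); #d1d8f7 is rgb(209, 216, 247).
On the R channel (widest range): 209 ≈ 37 + (p/100)(255 − 37), so p ≈ 100×(209 − 37)/(255 − 37) = 17200/218 = 78.90.
p = 79 reproduces all three channels after rounding.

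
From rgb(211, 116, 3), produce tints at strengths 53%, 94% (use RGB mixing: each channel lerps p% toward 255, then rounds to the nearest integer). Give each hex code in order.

#eabe89, #fcf7f0

53%: (211 + 23.32 = 234.32→234, 116 + 73.67 = 189.67→190, 3 + 133.56 = 136.56→137) → #eabe89
94%: (211 + 41.36 = 252.36→252, 116 + 130.66 = 246.66→247, 3 + 236.88 = 239.88→240) → #fcf7f0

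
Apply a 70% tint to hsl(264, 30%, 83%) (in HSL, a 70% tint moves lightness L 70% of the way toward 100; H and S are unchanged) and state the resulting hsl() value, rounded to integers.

L moves 70% from 83 toward 100: 83 + 11.9 = 94.9 → 95.
H and S are unchanged.

hsl(264, 30%, 95%)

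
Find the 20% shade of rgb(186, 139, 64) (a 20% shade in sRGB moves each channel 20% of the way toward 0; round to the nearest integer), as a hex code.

Per channel, c → c + 0.2(0 − c):
  R: 186 + 0.2×(0−186) = 186 − 37.2 = 148.8 → 149
  G: 139 − 27.8 = 111.2 → 111
  B: 64 − 12.8 = 51.2 → 51
rgb(149, 111, 51) = #956f33.

#956f33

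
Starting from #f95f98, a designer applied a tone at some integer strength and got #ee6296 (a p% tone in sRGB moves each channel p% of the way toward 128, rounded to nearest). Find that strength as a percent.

9%

#f95f98 is rgb(249, 95, 152); #ee6296 is rgb(238, 98, 150).
On the R channel (widest range): 238 ≈ 249 + (p/100)(128 − 249), so p ≈ 100×(238 − 249)/(128 − 249) = -1100/-121 = 9.09.
p = 9 reproduces all three channels after rounding.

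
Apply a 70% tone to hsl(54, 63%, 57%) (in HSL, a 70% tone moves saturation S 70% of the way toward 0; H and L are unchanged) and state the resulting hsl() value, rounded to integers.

S moves 70% from 63 toward 0: 63 − 44.1 = 18.9 → 19.
H and L are unchanged.

hsl(54, 19%, 57%)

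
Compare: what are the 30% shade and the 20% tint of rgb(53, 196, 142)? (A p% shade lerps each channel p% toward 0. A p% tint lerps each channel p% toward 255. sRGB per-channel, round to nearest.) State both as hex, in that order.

#258963, #5DD0A5

30% shade:
  R: 53 + 0.3×(0−53) = 53 − 15.9 = 37.1 → 37
  G: 196 − 58.8 = 137.2 → 137
  B: 142 + 0.3×(0−142) = 142 − 42.6 = 99.4 → 99
  → #258963
20% tint:
  R: 53 + 0.2×(255−53) = 53 + 40.4 = 93.4 → 93
  G: 196 + 11.8 = 207.8 → 208
  B: 142 + 0.2×(255−142) = 142 + 22.6 = 164.6 → 165
  → #5DD0A5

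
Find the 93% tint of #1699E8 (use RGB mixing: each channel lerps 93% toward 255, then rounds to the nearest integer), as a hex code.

#EFF8FD

#1699E8 is rgb(22, 153, 232).
Per channel, c → c + 0.93(255 − c):
  R: 22 + 0.93×(255−22) = 22 + 216.69 = 238.69 → 239
  G: 153 + 0.93×(255−153) = 153 + 94.86 = 247.86 → 248
  B: 232 + 21.39 = 253.39 → 253
rgb(239, 248, 253) = #EFF8FD.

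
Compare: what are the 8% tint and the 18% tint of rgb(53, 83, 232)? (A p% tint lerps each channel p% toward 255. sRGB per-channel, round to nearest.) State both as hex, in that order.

#4561EA, #5972EC

8% tint:
  R: 53 + 0.08×(255−53) = 53 + 16.16 = 69.16 → 69
  G: 83 + 0.08×(255−83) = 83 + 13.76 = 96.76 → 97
  B: 232 + 0.08×(255−232) = 232 + 1.84 = 233.84 → 234
  → #4561EA
18% tint:
  R: 53 + 0.18×(255−53) = 53 + 36.36 = 89.36 → 89
  G: 83 + 0.18×(255−83) = 83 + 30.96 = 113.96 → 114
  B: 232 + 0.18×(255−232) = 232 + 4.14 = 236.14 → 236
  → #5972EC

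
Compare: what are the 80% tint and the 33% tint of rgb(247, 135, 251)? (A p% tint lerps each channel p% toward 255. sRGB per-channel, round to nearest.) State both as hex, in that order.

80% tint:
  R: 247 + 0.8×(255−247) = 247 + 6.4 = 253.4 → 253
  G: 135 + 0.8×(255−135) = 135 + 96 = 231 → 231
  B: 251 + 0.8×(255−251) = 251 + 3.2 = 254.2 → 254
  → #fde7fe
33% tint:
  R: 247 + 2.64 = 249.64 → 250
  G: 135 + 0.33×(255−135) = 135 + 39.6 = 174.6 → 175
  B: 251 + 1.32 = 252.32 → 252
  → #faaffc

#fde7fe, #faaffc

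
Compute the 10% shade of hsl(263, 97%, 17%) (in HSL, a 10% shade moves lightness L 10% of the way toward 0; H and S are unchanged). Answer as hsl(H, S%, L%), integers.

hsl(263, 97%, 15%)

L moves 10% from 17 toward 0: 17 − 1.7 = 15.3 → 15.
H and S are unchanged.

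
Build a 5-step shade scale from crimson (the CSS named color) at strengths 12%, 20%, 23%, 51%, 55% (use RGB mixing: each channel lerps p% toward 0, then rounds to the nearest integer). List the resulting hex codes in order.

#C21235, #B01030, #A90F2E, #6C0A1D, #63091B

CSS crimson is rgb(220, 20, 60).
12%: (220 − 26.4 = 193.6→194, 20 − 2.4 = 17.6→18, 60 − 7.2 = 52.8→53) → #C21235
20%: (220 − 44 = 176→176, 20 − 4 = 16→16, 60 − 12 = 48→48) → #B01030
23%: (220 − 50.6 = 169.4→169, 20 − 4.6 = 15.4→15, 60 − 13.8 = 46.2→46) → #A90F2E
51%: (220 − 112.2 = 107.8→108, 20 − 10.2 = 9.8→10, 60 − 30.6 = 29.4→29) → #6C0A1D
55%: (220 − 121 = 99→99, 20 − 11 = 9→9, 60 − 33 = 27→27) → #63091B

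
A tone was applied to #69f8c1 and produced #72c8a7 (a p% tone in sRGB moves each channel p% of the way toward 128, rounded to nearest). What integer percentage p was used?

40%

#69f8c1 is rgb(105, 248, 193); #72c8a7 is rgb(114, 200, 167).
On the G channel (widest range): 200 ≈ 248 + (p/100)(128 − 248), so p ≈ 100×(200 − 248)/(128 − 248) = -4800/-120 = 40.00.
p = 40 reproduces all three channels after rounding.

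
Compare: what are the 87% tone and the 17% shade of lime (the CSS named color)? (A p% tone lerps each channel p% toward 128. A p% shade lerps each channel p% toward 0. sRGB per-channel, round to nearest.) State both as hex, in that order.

CSS lime is rgb(0, 255, 0).
87% tone:
  R: 0 + 0.87×(128−0) = 0 + 111.36 = 111.36 → 111
  G: 255 + 0.87×(128−255) = 255 − 110.49 = 144.51 → 145
  B: 0 + 0.87×(128−0) = 0 + 111.36 = 111.36 → 111
  → #6F916F
17% shade:
  R: 0 + 0.17×(0−0) = 0 + 0 = 0 → 0
  G: 255 + 0.17×(0−255) = 255 − 43.35 = 211.65 → 212
  B: 0 + 0.17×(0−0) = 0 + 0 = 0 → 0
  → #00D400

#6F916F, #00D400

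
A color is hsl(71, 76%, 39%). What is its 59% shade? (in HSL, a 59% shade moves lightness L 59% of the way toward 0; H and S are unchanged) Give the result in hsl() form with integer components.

L moves 59% from 39 toward 0: 39 − 23.01 = 15.99 → 16.
H and S are unchanged.

hsl(71, 76%, 16%)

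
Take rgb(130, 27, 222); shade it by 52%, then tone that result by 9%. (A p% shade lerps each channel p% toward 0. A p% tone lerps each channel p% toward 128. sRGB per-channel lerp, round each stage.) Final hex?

#44176d

Lerp each channel 52% toward 0:
  R: 130 + 0.52×(0−130) = 130 − 67.6 = 62.4 → 62
  G: 27 + 0.52×(0−27) = 27 − 14.04 = 12.96 → 13
  B: 222 − 115.44 = 106.56 → 107
After the shade: rgb(62, 13, 107) = #3e0d6b.
Lerp each channel 9% toward 128:
  R: 62 + 0.09×(128−62) = 62 + 5.94 = 67.94 → 68
  G: 13 + 10.35 = 23.35 → 23
  B: 107 + 0.09×(128−107) = 107 + 1.89 = 108.89 → 109
rgb(68, 23, 109) = #44176d.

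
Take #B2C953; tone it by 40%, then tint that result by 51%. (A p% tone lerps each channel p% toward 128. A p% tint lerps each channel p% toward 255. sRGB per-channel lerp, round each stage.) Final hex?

#B2C953 is rgb(178, 201, 83).
A 40% tone moves each channel 40% toward 128:
  R: 178 − 20 = 158 → 158
  G: 201 + 0.4×(128−201) = 201 − 29.2 = 171.8 → 172
  B: 83 + 0.4×(128−83) = 83 + 18 = 101 → 101
After the tone: rgb(158, 172, 101) = #9EAC65.
Per channel, c → c + 0.51(255 − c):
  R: 158 + 49.47 = 207.47 → 207
  G: 172 + 0.51×(255−172) = 172 + 42.33 = 214.33 → 214
  B: 101 + 78.54 = 179.54 → 180
rgb(207, 214, 180) = #CFD6B4.

#CFD6B4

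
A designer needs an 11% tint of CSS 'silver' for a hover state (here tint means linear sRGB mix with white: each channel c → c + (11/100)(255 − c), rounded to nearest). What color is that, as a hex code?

#c7c7c7

CSS silver is rgb(192, 192, 192).
Lerp each channel 11% toward 255:
  R: 192 + 0.11×(255−192) = 192 + 6.93 = 198.93 → 199
  G: 192 + 6.93 = 198.93 → 199
  B: 192 + 6.93 = 198.93 → 199
rgb(199, 199, 199) = #c7c7c7.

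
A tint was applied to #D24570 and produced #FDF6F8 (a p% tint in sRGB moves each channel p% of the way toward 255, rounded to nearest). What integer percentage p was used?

#D24570 is rgb(210, 69, 112); #FDF6F8 is rgb(253, 246, 248).
On the G channel (widest range): 246 ≈ 69 + (p/100)(255 − 69), so p ≈ 100×(246 − 69)/(255 − 69) = 17700/186 = 95.16.
p = 95 reproduces all three channels after rounding.

95%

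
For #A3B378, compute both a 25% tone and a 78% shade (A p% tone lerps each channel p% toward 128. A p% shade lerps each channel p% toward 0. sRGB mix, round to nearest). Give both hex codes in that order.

#9AA67A, #24271A

#A3B378 is rgb(163, 179, 120).
25% tone:
  R: 163 + 0.25×(128−163) = 163 − 8.75 = 154.25 → 154
  G: 179 − 12.75 = 166.25 → 166
  B: 120 + 0.25×(128−120) = 120 + 2 = 122 → 122
  → #9AA67A
78% shade:
  R: 163 − 127.14 = 35.86 → 36
  G: 179 + 0.78×(0−179) = 179 − 139.62 = 39.38 → 39
  B: 120 + 0.78×(0−120) = 120 − 93.6 = 26.4 → 26
  → #24271A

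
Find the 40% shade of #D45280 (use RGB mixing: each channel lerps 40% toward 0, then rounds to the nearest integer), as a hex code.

#7F314D

#D45280 is rgb(212, 82, 128).
Lerp each channel 40% toward 0:
  R: 212 + 0.4×(0−212) = 212 − 84.8 = 127.2 → 127
  G: 82 − 32.8 = 49.2 → 49
  B: 128 − 51.2 = 76.8 → 77
rgb(127, 49, 77) = #7F314D.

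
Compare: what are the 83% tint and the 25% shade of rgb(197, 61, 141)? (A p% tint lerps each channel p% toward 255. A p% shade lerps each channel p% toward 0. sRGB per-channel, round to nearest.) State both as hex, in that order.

83% tint:
  R: 197 + 0.83×(255−197) = 197 + 48.14 = 245.14 → 245
  G: 61 + 161.02 = 222.02 → 222
  B: 141 + 0.83×(255−141) = 141 + 94.62 = 235.62 → 236
  → #f5deec
25% shade:
  R: 197 + 0.25×(0−197) = 197 − 49.25 = 147.75 → 148
  G: 61 + 0.25×(0−61) = 61 − 15.25 = 45.75 → 46
  B: 141 − 35.25 = 105.75 → 106
  → #942e6a

#f5deec, #942e6a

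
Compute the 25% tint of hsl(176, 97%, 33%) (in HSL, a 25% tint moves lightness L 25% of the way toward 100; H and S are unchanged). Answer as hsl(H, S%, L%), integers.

L moves 25% from 33 toward 100: 33 + 16.75 = 49.75 → 50.
H and S are unchanged.

hsl(176, 97%, 50%)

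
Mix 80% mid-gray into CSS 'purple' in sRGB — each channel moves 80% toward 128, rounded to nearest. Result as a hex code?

#806680

CSS purple is rgb(128, 0, 128).
Per channel, c → c + 0.8(128 − c):
  R: 128 + 0 = 128 → 128
  G: 0 + 0.8×(128−0) = 0 + 102.4 = 102.4 → 102
  B: 128 + 0.8×(128−128) = 128 + 0 = 128 → 128
rgb(128, 102, 128) = #806680.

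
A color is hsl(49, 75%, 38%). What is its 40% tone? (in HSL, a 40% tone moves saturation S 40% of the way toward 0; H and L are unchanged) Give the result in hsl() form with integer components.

S moves 40% from 75 toward 0: 75 − 30 = 45 → 45.
H and L are unchanged.

hsl(49, 45%, 38%)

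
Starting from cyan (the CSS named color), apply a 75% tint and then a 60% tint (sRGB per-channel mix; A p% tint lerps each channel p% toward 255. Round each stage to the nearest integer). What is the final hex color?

CSS cyan is rgb(0, 255, 255).
Per channel, c → c + 0.75(255 − c):
  R: 0 + 0.75×(255−0) = 0 + 191.25 = 191.25 → 191
  G: 255 + 0.75×(255−255) = 255 + 0 = 255 → 255
  B: 255 + 0.75×(255−255) = 255 + 0 = 255 → 255
After the tint: rgb(191, 255, 255) = #BFFFFF.
Lerp each channel 60% toward 255:
  R: 191 + 0.6×(255−191) = 191 + 38.4 = 229.4 → 229
  G: 255 + 0.6×(255−255) = 255 + 0 = 255 → 255
  B: 255 + 0.6×(255−255) = 255 + 0 = 255 → 255
rgb(229, 255, 255) = #E5FFFF.

#E5FFFF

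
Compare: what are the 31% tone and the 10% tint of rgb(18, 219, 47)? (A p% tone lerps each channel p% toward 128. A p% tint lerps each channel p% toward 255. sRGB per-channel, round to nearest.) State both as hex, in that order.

31% tone:
  R: 18 + 0.31×(128−18) = 18 + 34.1 = 52.1 → 52
  G: 219 − 28.21 = 190.79 → 191
  B: 47 + 0.31×(128−47) = 47 + 25.11 = 72.11 → 72
  → #34bf48
10% tint:
  R: 18 + 0.1×(255−18) = 18 + 23.7 = 41.7 → 42
  G: 219 + 0.1×(255−219) = 219 + 3.6 = 222.6 → 223
  B: 47 + 20.8 = 67.8 → 68
  → #2adf44

#34bf48, #2adf44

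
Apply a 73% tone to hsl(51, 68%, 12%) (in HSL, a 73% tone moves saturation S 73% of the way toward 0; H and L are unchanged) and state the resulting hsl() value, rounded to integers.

hsl(51, 18%, 12%)

S moves 73% from 68 toward 0: 68 − 49.64 = 18.36 → 18.
H and L are unchanged.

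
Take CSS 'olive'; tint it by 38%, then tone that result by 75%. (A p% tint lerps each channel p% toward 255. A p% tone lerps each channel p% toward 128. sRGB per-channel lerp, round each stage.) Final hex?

CSS olive is rgb(128, 128, 0).
Per channel, c → c + 0.38(255 − c):
  R: 128 + 0.38×(255−128) = 128 + 48.26 = 176.26 → 176
  G: 128 + 0.38×(255−128) = 128 + 48.26 = 176.26 → 176
  B: 0 + 0.38×(255−0) = 0 + 96.9 = 96.9 → 97
After the tint: rgb(176, 176, 97) = #b0b061.
Per channel, c → c + 0.75(128 − c):
  R: 176 + 0.75×(128−176) = 176 − 36 = 140 → 140
  G: 176 − 36 = 140 → 140
  B: 97 + 0.75×(128−97) = 97 + 23.25 = 120.25 → 120
rgb(140, 140, 120) = #8c8c78.

#8c8c78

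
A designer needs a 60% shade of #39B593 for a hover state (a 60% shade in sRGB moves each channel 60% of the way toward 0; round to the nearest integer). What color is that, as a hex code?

#39B593 is rgb(57, 181, 147).
Lerp each channel 60% toward 0:
  R: 57 − 34.2 = 22.8 → 23
  G: 181 + 0.6×(0−181) = 181 − 108.6 = 72.4 → 72
  B: 147 + 0.6×(0−147) = 147 − 88.2 = 58.8 → 59
rgb(23, 72, 59) = #17483B.

#17483B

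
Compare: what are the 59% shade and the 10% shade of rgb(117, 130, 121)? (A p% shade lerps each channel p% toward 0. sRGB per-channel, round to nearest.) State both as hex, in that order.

59% shade:
  R: 117 − 69.03 = 47.97 → 48
  G: 130 + 0.59×(0−130) = 130 − 76.7 = 53.3 → 53
  B: 121 − 71.39 = 49.61 → 50
  → #303532
10% shade:
  R: 117 + 0.1×(0−117) = 117 − 11.7 = 105.3 → 105
  G: 130 − 13 = 117 → 117
  B: 121 − 12.1 = 108.9 → 109
  → #69756D

#303532, #69756D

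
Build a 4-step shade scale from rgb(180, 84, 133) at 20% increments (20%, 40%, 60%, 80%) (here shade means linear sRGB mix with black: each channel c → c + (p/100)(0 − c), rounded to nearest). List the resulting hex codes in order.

#90436A, #6C3250, #482235, #24111B

20%: (180 − 36 = 144→144, 84 − 16.8 = 67.2→67, 133 − 26.6 = 106.4→106) → #90436A
40%: (180 − 72 = 108→108, 84 − 33.6 = 50.4→50, 133 − 53.2 = 79.8→80) → #6C3250
60%: (180 − 108 = 72→72, 84 − 50.4 = 33.6→34, 133 − 79.8 = 53.2→53) → #482235
80%: (180 − 144 = 36→36, 84 − 67.2 = 16.8→17, 133 − 106.4 = 26.6→27) → #24111B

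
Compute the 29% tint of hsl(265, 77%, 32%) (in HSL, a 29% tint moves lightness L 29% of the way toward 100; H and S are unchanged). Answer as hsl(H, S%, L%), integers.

L moves 29% from 32 toward 100: 32 + 19.72 = 51.72 → 52.
H and S are unchanged.

hsl(265, 77%, 52%)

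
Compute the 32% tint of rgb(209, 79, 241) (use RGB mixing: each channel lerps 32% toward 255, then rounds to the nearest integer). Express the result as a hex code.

#E087F5

Per channel, c → c + 0.32(255 − c):
  R: 209 + 14.72 = 223.72 → 224
  G: 79 + 0.32×(255−79) = 79 + 56.32 = 135.32 → 135
  B: 241 + 0.32×(255−241) = 241 + 4.48 = 245.48 → 245
rgb(224, 135, 245) = #E087F5.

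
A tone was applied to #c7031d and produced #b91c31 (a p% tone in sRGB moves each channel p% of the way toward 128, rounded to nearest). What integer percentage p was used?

20%

#c7031d is rgb(199, 3, 29); #b91c31 is rgb(185, 28, 49).
On the G channel (widest range): 28 ≈ 3 + (p/100)(128 − 3), so p ≈ 100×(28 − 3)/(128 − 3) = 2500/125 = 20.00.
p = 20 reproduces all three channels after rounding.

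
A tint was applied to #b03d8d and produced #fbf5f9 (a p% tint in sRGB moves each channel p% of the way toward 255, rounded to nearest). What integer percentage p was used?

95%

#b03d8d is rgb(176, 61, 141); #fbf5f9 is rgb(251, 245, 249).
On the G channel (widest range): 245 ≈ 61 + (p/100)(255 − 61), so p ≈ 100×(245 − 61)/(255 − 61) = 18400/194 = 94.85.
p = 95 reproduces all three channels after rounding.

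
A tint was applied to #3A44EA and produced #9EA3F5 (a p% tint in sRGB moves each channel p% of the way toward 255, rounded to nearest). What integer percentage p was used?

#3A44EA is rgb(58, 68, 234); #9EA3F5 is rgb(158, 163, 245).
On the R channel (widest range): 158 ≈ 58 + (p/100)(255 − 58), so p ≈ 100×(158 − 58)/(255 − 58) = 10000/197 = 50.76.
p = 51 reproduces all three channels after rounding.

51%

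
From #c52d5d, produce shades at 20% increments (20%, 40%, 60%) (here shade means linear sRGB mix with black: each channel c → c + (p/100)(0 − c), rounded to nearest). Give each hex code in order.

#c52d5d is rgb(197, 45, 93).
20%: (197 − 39.4 = 157.6→158, 45 − 9 = 36→36, 93 − 18.6 = 74.4→74) → #9e244a
40%: (197 − 78.8 = 118.2→118, 45 − 18 = 27→27, 93 − 37.2 = 55.8→56) → #761b38
60%: (197 − 118.2 = 78.8→79, 45 − 27 = 18→18, 93 − 55.8 = 37.2→37) → #4f1225

#9e244a, #761b38, #4f1225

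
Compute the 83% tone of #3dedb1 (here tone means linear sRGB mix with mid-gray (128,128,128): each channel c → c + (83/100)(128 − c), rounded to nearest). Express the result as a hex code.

#3dedb1 is rgb(61, 237, 177).
Lerp each channel 83% toward 128:
  R: 61 + 0.83×(128−61) = 61 + 55.61 = 116.61 → 117
  G: 237 + 0.83×(128−237) = 237 − 90.47 = 146.53 → 147
  B: 177 + 0.83×(128−177) = 177 − 40.67 = 136.33 → 136
rgb(117, 147, 136) = #759388.

#759388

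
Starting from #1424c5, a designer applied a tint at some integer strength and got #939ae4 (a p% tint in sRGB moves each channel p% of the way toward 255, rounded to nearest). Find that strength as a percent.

#1424c5 is rgb(20, 36, 197); #939ae4 is rgb(147, 154, 228).
On the R channel (widest range): 147 ≈ 20 + (p/100)(255 − 20), so p ≈ 100×(147 − 20)/(255 − 20) = 12700/235 = 54.04.
p = 54 reproduces all three channels after rounding.

54%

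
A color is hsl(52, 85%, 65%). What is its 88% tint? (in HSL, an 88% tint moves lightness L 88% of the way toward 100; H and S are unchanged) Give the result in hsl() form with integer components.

hsl(52, 85%, 96%)

L moves 88% from 65 toward 100: 65 + 30.8 = 95.8 → 96.
H and S are unchanged.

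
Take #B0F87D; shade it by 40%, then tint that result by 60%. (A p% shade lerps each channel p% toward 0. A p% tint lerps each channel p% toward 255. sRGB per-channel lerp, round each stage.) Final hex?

#C3D5B7

#B0F87D is rgb(176, 248, 125).
Lerp each channel 40% toward 0:
  R: 176 + 0.4×(0−176) = 176 − 70.4 = 105.6 → 106
  G: 248 + 0.4×(0−248) = 248 − 99.2 = 148.8 → 149
  B: 125 + 0.4×(0−125) = 125 − 50 = 75 → 75
After the shade: rgb(106, 149, 75) = #6A954B.
Lerp each channel 60% toward 255:
  R: 106 + 0.6×(255−106) = 106 + 89.4 = 195.4 → 195
  G: 149 + 63.6 = 212.6 → 213
  B: 75 + 0.6×(255−75) = 75 + 108 = 183 → 183
rgb(195, 213, 183) = #C3D5B7.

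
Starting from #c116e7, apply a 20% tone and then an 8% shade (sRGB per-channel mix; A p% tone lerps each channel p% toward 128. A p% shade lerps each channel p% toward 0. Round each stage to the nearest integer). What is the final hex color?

#c116e7 is rgb(193, 22, 231).
Lerp each channel 20% toward 128:
  R: 193 + 0.2×(128−193) = 193 − 13 = 180 → 180
  G: 22 + 0.2×(128−22) = 22 + 21.2 = 43.2 → 43
  B: 231 − 20.6 = 210.4 → 210
After the tone: rgb(180, 43, 210) = #b42bd2.
An 8% shade moves each channel 8% toward 0:
  R: 180 + 0.08×(0−180) = 180 − 14.4 = 165.6 → 166
  G: 43 − 3.44 = 39.56 → 40
  B: 210 + 0.08×(0−210) = 210 − 16.8 = 193.2 → 193
rgb(166, 40, 193) = #a628c1.

#a628c1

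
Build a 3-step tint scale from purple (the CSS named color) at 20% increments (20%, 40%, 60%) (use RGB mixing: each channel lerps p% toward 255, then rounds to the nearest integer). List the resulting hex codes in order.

#993399, #b366b3, #cc99cc

CSS purple is rgb(128, 0, 128).
20%: (128 + 25.4 = 153.4→153, 0 + 51 = 51→51, 128 + 25.4 = 153.4→153) → #993399
40%: (128 + 50.8 = 178.8→179, 0 + 102 = 102→102, 128 + 50.8 = 178.8→179) → #b366b3
60%: (128 + 76.2 = 204.2→204, 0 + 153 = 153→153, 128 + 76.2 = 204.2→204) → #cc99cc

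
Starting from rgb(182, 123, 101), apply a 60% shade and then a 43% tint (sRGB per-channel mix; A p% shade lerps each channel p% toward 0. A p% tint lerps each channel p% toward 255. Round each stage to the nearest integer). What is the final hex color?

A 60% shade moves each channel 60% toward 0:
  R: 182 + 0.6×(0−182) = 182 − 109.2 = 72.8 → 73
  G: 123 + 0.6×(0−123) = 123 − 73.8 = 49.2 → 49
  B: 101 − 60.6 = 40.4 → 40
After the shade: rgb(73, 49, 40) = #493128.
Lerp each channel 43% toward 255:
  R: 73 + 0.43×(255−73) = 73 + 78.26 = 151.26 → 151
  G: 49 + 0.43×(255−49) = 49 + 88.58 = 137.58 → 138
  B: 40 + 0.43×(255−40) = 40 + 92.45 = 132.45 → 132
rgb(151, 138, 132) = #978A84.

#978A84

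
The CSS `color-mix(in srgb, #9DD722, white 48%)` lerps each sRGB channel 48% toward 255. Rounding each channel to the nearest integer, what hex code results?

#9DD722 is rgb(157, 215, 34).
Per channel, c → c + 0.48(255 − c):
  R: 157 + 0.48×(255−157) = 157 + 47.04 = 204.04 → 204
  G: 215 + 0.48×(255−215) = 215 + 19.2 = 234.2 → 234
  B: 34 + 0.48×(255−34) = 34 + 106.08 = 140.08 → 140
rgb(204, 234, 140) = #CCEA8C.

#CCEA8C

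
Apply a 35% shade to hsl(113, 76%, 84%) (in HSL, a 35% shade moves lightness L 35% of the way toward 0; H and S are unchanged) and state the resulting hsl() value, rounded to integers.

hsl(113, 76%, 55%)

L moves 35% from 84 toward 0: 84 − 29.4 = 54.6 → 55.
H and S are unchanged.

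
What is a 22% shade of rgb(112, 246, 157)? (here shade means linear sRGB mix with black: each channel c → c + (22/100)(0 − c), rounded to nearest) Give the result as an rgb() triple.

Per channel, c → c + 0.22(0 − c):
  R: 112 + 0.22×(0−112) = 112 − 24.64 = 87.36 → 87
  G: 246 + 0.22×(0−246) = 246 − 54.12 = 191.88 → 192
  B: 157 − 34.54 = 122.46 → 122

rgb(87, 192, 122)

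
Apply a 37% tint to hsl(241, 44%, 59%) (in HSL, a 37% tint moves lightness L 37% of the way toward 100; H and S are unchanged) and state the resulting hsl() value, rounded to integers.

L moves 37% from 59 toward 100: 59 + 15.17 = 74.17 → 74.
H and S are unchanged.

hsl(241, 44%, 74%)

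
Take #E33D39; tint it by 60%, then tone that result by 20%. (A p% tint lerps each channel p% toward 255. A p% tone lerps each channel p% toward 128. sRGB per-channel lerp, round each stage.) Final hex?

#DDA7A6

#E33D39 is rgb(227, 61, 57).
A 60% tint moves each channel 60% toward 255:
  R: 227 + 0.6×(255−227) = 227 + 16.8 = 243.8 → 244
  G: 61 + 116.4 = 177.4 → 177
  B: 57 + 0.6×(255−57) = 57 + 118.8 = 175.8 → 176
After the tint: rgb(244, 177, 176) = #F4B1B0.
Per channel, c → c + 0.2(128 − c):
  R: 244 − 23.2 = 220.8 → 221
  G: 177 + 0.2×(128−177) = 177 − 9.8 = 167.2 → 167
  B: 176 + 0.2×(128−176) = 176 − 9.6 = 166.4 → 166
rgb(221, 167, 166) = #DDA7A6.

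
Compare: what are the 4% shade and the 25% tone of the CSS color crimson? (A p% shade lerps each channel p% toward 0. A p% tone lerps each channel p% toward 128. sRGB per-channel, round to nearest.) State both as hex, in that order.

#D3133A, #C52F4D

CSS crimson is rgb(220, 20, 60).
4% shade:
  R: 220 + 0.04×(0−220) = 220 − 8.8 = 211.2 → 211
  G: 20 + 0.04×(0−20) = 20 − 0.8 = 19.2 → 19
  B: 60 − 2.4 = 57.6 → 58
  → #D3133A
25% tone:
  R: 220 + 0.25×(128−220) = 220 − 23 = 197 → 197
  G: 20 + 0.25×(128−20) = 20 + 27 = 47 → 47
  B: 60 + 17 = 77 → 77
  → #C52F4D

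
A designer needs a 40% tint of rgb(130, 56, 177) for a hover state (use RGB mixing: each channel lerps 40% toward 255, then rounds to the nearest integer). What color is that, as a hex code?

Per channel, c → c + 0.4(255 − c):
  R: 130 + 0.4×(255−130) = 130 + 50 = 180 → 180
  G: 56 + 0.4×(255−56) = 56 + 79.6 = 135.6 → 136
  B: 177 + 31.2 = 208.2 → 208
rgb(180, 136, 208) = #B488D0.

#B488D0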